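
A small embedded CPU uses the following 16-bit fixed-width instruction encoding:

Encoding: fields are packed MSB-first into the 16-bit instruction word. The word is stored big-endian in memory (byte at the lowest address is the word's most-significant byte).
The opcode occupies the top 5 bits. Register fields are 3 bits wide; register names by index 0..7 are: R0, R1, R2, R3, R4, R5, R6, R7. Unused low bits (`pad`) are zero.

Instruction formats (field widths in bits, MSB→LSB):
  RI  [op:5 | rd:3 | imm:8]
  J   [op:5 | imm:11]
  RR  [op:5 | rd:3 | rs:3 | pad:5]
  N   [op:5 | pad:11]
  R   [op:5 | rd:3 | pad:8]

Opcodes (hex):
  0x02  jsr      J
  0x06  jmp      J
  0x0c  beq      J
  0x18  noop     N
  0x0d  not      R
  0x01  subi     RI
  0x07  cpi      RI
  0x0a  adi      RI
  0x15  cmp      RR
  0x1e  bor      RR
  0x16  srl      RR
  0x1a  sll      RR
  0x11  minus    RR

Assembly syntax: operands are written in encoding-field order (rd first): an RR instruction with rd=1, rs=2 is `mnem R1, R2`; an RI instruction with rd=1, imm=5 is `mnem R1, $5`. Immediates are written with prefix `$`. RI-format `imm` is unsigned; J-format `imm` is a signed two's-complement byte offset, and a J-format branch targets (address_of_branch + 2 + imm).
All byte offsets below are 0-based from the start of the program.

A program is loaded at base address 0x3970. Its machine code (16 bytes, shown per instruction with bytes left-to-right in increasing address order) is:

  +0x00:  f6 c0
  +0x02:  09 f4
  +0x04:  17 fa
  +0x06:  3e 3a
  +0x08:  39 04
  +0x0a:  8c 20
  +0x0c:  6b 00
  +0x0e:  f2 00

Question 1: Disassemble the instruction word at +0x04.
@+04  big-endian(17 fa) = 0x17fa
  op=0x17fa>>11=0x2 ⇒ jsr (J)
  imm: (w>>0)&0x7ff=0x7fa (s11→-6) → $-6

jsr $-6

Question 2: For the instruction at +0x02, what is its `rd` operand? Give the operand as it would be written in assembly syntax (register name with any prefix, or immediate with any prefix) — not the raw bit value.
R1

[02] 09 f4 → 0x09f4
  op=0x09f4>>11=0x1 ⇒ subi (RI)
  [10:8] rd=1 = R1
  [7:0] imm=244 = $244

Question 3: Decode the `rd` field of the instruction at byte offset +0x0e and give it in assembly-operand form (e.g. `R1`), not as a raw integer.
[0e] f2 00 → 0xf200
  top 5b → 0x1e → bor [RR]
  [10:8] rd=2 = R2
  [7:5] rs=0 = R0

R2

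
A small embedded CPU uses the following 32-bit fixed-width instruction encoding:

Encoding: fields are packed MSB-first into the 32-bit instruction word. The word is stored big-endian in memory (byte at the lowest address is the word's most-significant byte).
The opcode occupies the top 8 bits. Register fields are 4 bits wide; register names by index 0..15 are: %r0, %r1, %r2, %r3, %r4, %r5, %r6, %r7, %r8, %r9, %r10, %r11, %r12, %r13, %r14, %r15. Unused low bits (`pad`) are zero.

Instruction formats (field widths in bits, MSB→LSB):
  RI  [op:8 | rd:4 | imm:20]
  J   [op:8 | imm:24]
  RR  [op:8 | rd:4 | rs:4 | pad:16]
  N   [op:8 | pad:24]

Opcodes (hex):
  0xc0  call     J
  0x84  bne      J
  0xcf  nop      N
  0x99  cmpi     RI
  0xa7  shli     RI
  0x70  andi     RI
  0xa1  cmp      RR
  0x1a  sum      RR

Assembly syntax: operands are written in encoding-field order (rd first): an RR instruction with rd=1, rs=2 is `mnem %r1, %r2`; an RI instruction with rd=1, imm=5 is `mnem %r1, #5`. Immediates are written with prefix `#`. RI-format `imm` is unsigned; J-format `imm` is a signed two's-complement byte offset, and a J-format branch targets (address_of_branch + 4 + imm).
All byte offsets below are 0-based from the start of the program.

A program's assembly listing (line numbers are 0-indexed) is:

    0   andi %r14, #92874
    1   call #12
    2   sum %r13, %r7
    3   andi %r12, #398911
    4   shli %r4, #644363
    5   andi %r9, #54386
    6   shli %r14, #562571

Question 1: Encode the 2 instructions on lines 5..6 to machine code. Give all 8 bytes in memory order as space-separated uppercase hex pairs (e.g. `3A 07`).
70 90 D4 72 A7 E8 95 8B

line 5 (andi): pack op=0x70:8|rd=9:4|imm=54386:20 = 0x7090d472; big→ 70 90 d4 72
line 6 (shli): pack op=0xa7:8|rd=14:4|imm=562571:20 = 0xa7e8958b; big→ a7 e8 95 8b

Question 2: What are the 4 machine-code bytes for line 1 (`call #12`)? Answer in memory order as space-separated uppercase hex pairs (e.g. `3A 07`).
1. call fields op=0xc0:8|imm=12:24 → word c000000ch → c0 00 00 0c

C0 00 00 0C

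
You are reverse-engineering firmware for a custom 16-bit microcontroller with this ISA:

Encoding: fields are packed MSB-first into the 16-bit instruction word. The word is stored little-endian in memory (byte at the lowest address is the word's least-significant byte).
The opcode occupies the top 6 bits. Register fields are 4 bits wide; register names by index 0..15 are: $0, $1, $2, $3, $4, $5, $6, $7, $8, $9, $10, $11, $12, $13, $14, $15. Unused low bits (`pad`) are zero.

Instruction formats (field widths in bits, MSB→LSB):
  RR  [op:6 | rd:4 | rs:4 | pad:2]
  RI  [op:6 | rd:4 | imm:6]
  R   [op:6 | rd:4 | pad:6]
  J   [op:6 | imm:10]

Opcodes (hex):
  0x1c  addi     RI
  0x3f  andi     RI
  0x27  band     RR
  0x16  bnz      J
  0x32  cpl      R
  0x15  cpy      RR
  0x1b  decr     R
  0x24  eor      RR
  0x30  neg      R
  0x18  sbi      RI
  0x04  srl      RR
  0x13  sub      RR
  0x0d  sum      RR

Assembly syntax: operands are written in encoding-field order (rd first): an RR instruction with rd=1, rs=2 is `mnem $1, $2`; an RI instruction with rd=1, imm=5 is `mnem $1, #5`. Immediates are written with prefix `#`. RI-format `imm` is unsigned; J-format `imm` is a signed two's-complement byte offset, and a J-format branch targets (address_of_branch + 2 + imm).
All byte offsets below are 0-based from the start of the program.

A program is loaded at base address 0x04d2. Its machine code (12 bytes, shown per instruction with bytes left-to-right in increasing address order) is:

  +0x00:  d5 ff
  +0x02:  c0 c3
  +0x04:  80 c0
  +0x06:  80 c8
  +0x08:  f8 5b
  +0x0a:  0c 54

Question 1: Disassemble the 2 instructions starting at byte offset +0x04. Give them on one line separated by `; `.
@+04  little-endian(80 c0) = 0xc080
  top 6b → 0x30 → neg [R]
  rd: (w>>6)&0xf=0x2 → $2
@+06  little-endian(80 c8) = 0xc880
  top 6b → 0x32 → cpl [R]
  rd: (w>>6)&0xf=0x2 → $2

neg $2; cpl $2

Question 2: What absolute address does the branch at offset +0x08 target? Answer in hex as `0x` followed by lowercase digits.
+0x08: f8 5b ⇒ word 0x5bf8 (little)
  opcode bits[15:10]=0x16: bnz/J
  imm@[9:0]=0x3f8 (s10→-8) ⇒ #-8
  target = base 0x04d2 + off 0x08 + 2 + imm -8 = 0x04d4

0x04d4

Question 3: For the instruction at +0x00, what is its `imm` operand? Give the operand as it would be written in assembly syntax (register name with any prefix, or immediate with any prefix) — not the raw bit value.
#21

@+00  little-endian(d5 ff) = 0xffd5
  op=0xffd5>>10=0x3f ⇒ andi (RI)
  rd: (w>>6)&0xf=0xf → $15
  imm: (w>>0)&0x3f=0x15 → #21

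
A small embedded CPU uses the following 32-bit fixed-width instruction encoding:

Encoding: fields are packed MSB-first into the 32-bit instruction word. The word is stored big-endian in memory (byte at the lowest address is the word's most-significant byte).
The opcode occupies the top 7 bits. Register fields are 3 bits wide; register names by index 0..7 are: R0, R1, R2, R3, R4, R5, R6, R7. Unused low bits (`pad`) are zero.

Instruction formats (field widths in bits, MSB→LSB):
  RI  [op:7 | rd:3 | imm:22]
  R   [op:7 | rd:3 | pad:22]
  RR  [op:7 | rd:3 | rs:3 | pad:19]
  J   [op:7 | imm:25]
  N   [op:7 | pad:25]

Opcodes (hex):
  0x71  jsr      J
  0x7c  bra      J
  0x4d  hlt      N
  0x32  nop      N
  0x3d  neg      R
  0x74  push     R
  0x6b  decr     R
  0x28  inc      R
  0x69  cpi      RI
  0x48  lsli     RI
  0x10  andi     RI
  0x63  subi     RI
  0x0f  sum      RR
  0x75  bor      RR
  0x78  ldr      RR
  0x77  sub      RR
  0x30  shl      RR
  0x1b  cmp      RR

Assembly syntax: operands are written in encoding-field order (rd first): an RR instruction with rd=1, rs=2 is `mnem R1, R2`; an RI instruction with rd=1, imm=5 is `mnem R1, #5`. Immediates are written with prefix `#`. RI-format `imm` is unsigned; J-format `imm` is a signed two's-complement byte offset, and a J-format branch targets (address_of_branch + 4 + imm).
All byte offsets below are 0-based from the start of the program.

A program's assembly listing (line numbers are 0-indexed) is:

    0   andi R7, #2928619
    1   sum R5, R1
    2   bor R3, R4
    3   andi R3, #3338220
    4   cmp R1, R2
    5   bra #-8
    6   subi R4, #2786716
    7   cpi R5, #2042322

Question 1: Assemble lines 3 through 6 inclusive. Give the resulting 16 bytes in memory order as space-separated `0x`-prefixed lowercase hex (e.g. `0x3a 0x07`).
L3: andi op=0x10:7|rd=3:3|imm=3338220:22 ⇒ 0x20f2efec ⇒ big 20 f2 ef ec
L4: cmp op=0x1b:7|rd=1:3|rs=2:3|pad=0:19 ⇒ 0x36500000 ⇒ big 36 50 00 00
L5: bra op=0x7c:7|imm=-8:25 ⇒ 0xf9fffff8 ⇒ big f9 ff ff f8
L6: subi op=0x63:7|rd=4:3|imm=2786716:22 ⇒ 0xc72a859c ⇒ big c7 2a 85 9c

0x20 0xf2 0xef 0xec 0x36 0x50 0x00 0x00 0xf9 0xff 0xff 0xf8 0xc7 0x2a 0x85 0x9c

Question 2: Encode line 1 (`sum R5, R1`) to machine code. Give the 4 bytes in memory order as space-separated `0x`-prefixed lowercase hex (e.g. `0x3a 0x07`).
L1: sum op=0xf:7|rd=5:3|rs=1:3|pad=0:19 ⇒ 0x1f480000 ⇒ big 1f 48 00 00

0x1f 0x48 0x00 0x00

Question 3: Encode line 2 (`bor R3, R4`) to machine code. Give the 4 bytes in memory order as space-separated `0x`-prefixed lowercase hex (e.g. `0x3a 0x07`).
2. bor fields op=0x75:7|rd=3:3|rs=4:3|pad=0:19 → word eae00000h → ea e0 00 00

0xea 0xe0 0x00 0x00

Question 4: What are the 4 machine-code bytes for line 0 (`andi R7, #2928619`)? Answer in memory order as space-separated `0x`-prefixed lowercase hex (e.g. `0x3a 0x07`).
L0: andi op=0x10:7|rd=7:3|imm=2928619:22 ⇒ 0x21ecafeb ⇒ big 21 ec af eb

0x21 0xec 0xaf 0xeb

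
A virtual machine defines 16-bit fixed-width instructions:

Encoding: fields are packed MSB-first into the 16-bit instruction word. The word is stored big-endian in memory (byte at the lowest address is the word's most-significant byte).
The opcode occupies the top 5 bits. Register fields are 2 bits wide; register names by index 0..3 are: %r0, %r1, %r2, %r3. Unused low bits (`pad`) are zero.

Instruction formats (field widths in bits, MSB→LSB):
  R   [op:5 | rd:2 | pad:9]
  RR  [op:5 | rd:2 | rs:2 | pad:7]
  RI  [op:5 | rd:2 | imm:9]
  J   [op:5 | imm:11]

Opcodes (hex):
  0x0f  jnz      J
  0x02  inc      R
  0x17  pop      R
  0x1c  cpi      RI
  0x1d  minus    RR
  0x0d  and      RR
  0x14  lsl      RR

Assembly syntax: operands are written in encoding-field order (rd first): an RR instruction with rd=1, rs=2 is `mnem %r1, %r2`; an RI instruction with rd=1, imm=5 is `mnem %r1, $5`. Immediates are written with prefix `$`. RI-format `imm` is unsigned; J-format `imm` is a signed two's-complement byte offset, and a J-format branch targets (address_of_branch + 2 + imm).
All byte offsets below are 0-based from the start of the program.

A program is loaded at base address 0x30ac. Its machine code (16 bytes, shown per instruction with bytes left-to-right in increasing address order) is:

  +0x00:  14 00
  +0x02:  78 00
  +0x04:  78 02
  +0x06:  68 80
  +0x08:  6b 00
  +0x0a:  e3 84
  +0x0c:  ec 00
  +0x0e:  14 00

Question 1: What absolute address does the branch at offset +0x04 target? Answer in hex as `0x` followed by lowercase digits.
[04] 78 02 → 0x7802
  op=0x7802>>11=0xf ⇒ jnz (J)
  imm: (w>>0)&0x7ff=0x2 → $2
  target = base 0x30ac + off 0x04 + 2 + imm 2 = 0x30b4

0x30b4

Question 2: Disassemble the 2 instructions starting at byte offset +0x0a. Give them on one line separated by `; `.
cpi %r1, $388; minus %r2, %r0

off 0x0a: read e3 84 as big → 0xe384
  op=0xe384>>11=0x1c ⇒ cpi (RI)
  rd@[10:9]=0x1 ⇒ %r1
  imm@[8:0]=0x184 ⇒ $388
off 0x0c: read ec 00 as big → 0xec00
  op=0xec00>>11=0x1d ⇒ minus (RR)
  rd@[10:9]=0x2 ⇒ %r2
  rs@[8:7]=0x0 ⇒ %r0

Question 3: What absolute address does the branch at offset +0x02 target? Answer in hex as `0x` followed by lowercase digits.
0x30b0

off 0x02: read 78 00 as big → 0x7800
  top 5b → 0xf → jnz [J]
  imm@[10:0]=0x0 ⇒ $0
  target = base 0x30ac + off 0x02 + 2 + imm 0 = 0x30b0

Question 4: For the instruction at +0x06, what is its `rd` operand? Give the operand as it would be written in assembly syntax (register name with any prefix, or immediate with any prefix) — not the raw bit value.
[06] 68 80 → 0x6880
  op=0x6880>>11=0xd ⇒ and (RR)
  [10:9] rd=0 = %r0
  [8:7] rs=1 = %r1

%r0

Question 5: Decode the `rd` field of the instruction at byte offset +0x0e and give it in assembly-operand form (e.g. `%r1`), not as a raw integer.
%r2

[0e] 14 00 → 0x1400
  opcode bits[15:11]=0x2: inc/R
  [10:9] rd=2 = %r2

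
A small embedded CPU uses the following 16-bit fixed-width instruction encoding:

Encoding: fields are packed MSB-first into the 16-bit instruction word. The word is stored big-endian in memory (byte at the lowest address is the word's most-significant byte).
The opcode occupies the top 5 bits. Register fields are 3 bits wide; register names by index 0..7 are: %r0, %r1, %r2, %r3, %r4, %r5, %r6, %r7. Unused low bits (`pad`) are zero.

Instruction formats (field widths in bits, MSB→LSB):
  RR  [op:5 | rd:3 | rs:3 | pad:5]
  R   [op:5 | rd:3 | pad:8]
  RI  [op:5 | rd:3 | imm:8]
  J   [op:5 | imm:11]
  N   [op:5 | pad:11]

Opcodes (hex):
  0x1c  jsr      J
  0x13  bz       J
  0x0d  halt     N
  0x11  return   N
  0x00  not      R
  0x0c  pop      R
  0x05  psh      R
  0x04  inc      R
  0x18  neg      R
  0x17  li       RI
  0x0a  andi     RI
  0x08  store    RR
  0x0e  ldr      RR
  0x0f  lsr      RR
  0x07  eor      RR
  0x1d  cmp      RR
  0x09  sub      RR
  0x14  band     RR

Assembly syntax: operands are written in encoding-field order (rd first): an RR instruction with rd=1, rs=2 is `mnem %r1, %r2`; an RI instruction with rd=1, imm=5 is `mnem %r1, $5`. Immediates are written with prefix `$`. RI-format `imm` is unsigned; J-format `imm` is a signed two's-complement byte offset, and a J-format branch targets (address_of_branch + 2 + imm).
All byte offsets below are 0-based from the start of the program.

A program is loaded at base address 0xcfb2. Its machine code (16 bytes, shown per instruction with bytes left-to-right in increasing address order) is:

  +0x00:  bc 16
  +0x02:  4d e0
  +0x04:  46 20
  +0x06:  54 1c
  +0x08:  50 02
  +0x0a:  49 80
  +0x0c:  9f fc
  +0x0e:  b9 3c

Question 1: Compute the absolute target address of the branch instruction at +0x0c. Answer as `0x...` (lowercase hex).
0xcfbc

[0c] 9f fc → 0x9ffc
  op=0x9ffc>>11=0x13 ⇒ bz (J)
  [10:0] imm=2044 (s11→-4) = $-4
  target = base 0xcfb2 + off 0x0c + 2 + imm -4 = 0xcfbc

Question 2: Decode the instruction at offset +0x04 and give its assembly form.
store %r6, %r1

@+04  big-endian(46 20) = 0x4620
  op=0x4620>>11=0x8 ⇒ store (RR)
  rd@[10:8]=0x6 ⇒ %r6
  rs@[7:5]=0x1 ⇒ %r1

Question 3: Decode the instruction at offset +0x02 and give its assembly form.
sub %r5, %r7

@+02  big-endian(4d e0) = 0x4de0
  top 5b → 0x9 → sub [RR]
  rd@[10:8]=0x5 ⇒ %r5
  rs@[7:5]=0x7 ⇒ %r7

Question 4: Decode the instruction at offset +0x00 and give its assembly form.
@+00  big-endian(bc 16) = 0xbc16
  op=0xbc16>>11=0x17 ⇒ li (RI)
  [10:8] rd=4 = %r4
  [7:0] imm=22 = $22

li %r4, $22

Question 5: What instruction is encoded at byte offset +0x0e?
li %r1, $60

@+0e  big-endian(b9 3c) = 0xb93c
  op=0xb93c>>11=0x17 ⇒ li (RI)
  rd@[10:8]=0x1 ⇒ %r1
  imm@[7:0]=0x3c ⇒ $60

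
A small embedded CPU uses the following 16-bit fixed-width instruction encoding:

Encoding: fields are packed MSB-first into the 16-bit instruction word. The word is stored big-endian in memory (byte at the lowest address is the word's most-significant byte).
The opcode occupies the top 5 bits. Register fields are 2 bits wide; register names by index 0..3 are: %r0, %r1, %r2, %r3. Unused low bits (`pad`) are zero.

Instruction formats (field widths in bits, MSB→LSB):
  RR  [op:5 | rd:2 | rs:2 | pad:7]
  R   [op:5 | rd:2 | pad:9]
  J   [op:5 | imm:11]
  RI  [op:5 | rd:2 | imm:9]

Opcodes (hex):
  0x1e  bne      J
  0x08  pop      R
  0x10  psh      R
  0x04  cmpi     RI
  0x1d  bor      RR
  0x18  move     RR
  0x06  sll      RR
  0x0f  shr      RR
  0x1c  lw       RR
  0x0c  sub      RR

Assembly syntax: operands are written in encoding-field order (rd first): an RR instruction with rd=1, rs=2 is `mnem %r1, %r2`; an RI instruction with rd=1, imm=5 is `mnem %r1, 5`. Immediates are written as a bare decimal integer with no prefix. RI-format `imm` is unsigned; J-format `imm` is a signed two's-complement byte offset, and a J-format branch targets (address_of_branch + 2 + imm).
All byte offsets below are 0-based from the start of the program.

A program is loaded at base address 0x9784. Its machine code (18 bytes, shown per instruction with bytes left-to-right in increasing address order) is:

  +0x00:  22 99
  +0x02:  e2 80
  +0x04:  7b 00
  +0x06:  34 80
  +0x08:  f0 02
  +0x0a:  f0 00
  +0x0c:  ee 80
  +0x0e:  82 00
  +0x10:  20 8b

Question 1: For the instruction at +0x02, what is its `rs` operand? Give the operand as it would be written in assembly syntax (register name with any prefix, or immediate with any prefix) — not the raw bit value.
off 0x02: read e2 80 as big → 0xe280
  opcode bits[15:11]=0x1c: lw/RR
  rd@[10:9]=0x1 ⇒ %r1
  rs@[8:7]=0x1 ⇒ %r1

%r1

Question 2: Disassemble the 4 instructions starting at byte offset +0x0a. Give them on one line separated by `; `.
bne 0; bor %r3, %r1; psh %r1; cmpi %r0, 139

@+0a  big-endian(f0 00) = 0xf000
  top 5b → 0x1e → bne [J]
  imm@[10:0]=0x0 ⇒ 0
@+0c  big-endian(ee 80) = 0xee80
  top 5b → 0x1d → bor [RR]
  rd@[10:9]=0x3 ⇒ %r3
  rs@[8:7]=0x1 ⇒ %r1
@+0e  big-endian(82 00) = 0x8200
  top 5b → 0x10 → psh [R]
  rd@[10:9]=0x1 ⇒ %r1
@+10  big-endian(20 8b) = 0x208b
  top 5b → 0x4 → cmpi [RI]
  rd@[10:9]=0x0 ⇒ %r0
  imm@[8:0]=0x8b ⇒ 139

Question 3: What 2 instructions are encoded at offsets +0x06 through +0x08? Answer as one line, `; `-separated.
sll %r2, %r1; bne 2

off 0x06: read 34 80 as big → 0x3480
  opcode bits[15:11]=0x6: sll/RR
  [10:9] rd=2 = %r2
  [8:7] rs=1 = %r1
off 0x08: read f0 02 as big → 0xf002
  opcode bits[15:11]=0x1e: bne/J
  [10:0] imm=2 = 2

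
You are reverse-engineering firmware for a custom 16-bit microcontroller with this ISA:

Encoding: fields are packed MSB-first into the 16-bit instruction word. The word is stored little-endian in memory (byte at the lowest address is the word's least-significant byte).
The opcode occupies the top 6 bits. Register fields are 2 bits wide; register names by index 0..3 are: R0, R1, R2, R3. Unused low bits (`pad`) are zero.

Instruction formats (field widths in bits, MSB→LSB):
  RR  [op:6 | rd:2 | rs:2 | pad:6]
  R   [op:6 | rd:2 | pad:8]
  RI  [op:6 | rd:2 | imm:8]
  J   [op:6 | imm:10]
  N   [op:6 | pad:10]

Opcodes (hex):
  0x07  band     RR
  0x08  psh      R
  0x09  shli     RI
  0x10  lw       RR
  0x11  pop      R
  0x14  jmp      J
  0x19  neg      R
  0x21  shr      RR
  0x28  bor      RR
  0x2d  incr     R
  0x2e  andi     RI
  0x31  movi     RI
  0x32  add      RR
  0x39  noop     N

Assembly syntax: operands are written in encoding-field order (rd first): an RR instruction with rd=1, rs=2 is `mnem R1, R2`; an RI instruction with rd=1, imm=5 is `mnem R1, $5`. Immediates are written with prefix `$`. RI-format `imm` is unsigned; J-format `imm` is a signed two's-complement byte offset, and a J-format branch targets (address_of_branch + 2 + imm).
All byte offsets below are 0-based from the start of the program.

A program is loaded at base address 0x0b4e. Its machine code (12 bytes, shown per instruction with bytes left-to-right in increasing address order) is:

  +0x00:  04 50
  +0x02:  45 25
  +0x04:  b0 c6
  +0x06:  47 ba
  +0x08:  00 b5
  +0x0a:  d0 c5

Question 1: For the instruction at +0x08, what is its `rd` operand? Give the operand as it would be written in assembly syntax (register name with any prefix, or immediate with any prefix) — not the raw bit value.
off 0x08: read 00 b5 as little → 0xb500
  op=0xb500>>10=0x2d ⇒ incr (R)
  rd: (w>>8)&0x3=0x1 → R1

R1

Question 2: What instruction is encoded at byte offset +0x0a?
+0x0a: d0 c5 ⇒ word 0xc5d0 (little)
  op=0xc5d0>>10=0x31 ⇒ movi (RI)
  rd: (w>>8)&0x3=0x1 → R1
  imm: (w>>0)&0xff=0xd0 → $208

movi R1, $208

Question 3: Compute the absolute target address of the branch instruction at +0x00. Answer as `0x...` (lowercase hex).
@+00  little-endian(04 50) = 0x5004
  opcode bits[15:10]=0x14: jmp/J
  imm: (w>>0)&0x3ff=0x4 → $4
  target = base 0x0b4e + off 0x00 + 2 + imm 4 = 0x0b54

0x0b54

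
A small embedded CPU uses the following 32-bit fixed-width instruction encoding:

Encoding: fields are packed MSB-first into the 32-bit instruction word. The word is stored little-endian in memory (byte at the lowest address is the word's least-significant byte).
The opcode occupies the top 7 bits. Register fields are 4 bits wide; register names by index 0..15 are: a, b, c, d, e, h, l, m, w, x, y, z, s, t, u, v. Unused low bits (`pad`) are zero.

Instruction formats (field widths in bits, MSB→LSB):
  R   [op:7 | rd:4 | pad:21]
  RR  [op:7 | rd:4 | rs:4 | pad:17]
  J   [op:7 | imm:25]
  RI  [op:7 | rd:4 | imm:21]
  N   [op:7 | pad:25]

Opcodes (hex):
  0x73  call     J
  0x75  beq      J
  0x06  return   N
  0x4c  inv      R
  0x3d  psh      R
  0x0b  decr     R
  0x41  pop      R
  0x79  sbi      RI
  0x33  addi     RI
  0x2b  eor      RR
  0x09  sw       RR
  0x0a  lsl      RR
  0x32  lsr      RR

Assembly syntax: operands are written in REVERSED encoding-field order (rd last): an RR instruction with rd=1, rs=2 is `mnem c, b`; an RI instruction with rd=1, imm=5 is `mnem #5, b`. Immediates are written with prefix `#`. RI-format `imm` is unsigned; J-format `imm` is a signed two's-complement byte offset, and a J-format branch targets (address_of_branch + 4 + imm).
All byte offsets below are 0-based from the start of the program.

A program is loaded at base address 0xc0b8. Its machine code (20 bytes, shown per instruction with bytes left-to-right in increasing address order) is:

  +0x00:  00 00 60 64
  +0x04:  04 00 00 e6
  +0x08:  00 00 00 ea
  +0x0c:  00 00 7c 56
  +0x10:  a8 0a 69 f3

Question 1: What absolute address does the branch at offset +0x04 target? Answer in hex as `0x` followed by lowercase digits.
off 0x04: read 04 00 00 e6 as little → 0xe6000004
  op=0xe6000004>>25=0x73 ⇒ call (J)
  imm: (w>>0)&0x1ffffff=0x4 → #4
  target = base 0xc0b8 + off 0x04 + 4 + imm 4 = 0xc0c4

0xc0c4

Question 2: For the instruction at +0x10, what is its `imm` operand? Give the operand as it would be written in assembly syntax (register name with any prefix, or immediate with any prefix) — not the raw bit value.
#592552

+0x10: a8 0a 69 f3 ⇒ word 0xf3690aa8 (little)
  top 7b → 0x79 → sbi [RI]
  rd: (w>>21)&0xf=0xb → z
  imm: (w>>0)&0x1fffff=0x90aa8 → #592552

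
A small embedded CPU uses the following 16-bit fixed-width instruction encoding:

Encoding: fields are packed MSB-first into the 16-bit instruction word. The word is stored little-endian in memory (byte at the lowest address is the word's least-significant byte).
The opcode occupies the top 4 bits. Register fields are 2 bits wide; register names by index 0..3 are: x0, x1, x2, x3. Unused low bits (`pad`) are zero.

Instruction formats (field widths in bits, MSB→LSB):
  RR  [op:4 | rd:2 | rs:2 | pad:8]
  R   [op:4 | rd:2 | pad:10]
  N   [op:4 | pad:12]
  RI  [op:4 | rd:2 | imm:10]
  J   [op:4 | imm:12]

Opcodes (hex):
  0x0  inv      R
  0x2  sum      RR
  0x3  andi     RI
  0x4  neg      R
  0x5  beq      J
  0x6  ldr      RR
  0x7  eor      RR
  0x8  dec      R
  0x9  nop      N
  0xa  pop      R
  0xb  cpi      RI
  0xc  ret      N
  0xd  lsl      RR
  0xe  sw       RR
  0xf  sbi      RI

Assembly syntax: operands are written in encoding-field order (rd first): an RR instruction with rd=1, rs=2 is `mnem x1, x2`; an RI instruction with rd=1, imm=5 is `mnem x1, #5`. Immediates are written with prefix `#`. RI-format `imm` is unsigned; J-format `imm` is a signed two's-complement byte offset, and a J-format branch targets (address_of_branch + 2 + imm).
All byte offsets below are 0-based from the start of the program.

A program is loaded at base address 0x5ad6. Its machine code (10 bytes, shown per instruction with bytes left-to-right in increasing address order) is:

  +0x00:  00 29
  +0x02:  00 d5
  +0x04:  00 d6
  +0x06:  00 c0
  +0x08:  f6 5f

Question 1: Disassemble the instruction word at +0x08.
+0x08: f6 5f ⇒ word 0x5ff6 (little)
  opcode bits[15:12]=0x5: beq/J
  imm: (w>>0)&0xfff=0xff6 (s12→-10) → #-10

beq #-10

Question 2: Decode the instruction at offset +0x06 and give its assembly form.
ret

[06] 00 c0 → 0xc000
  top 4b → 0xc → ret [N]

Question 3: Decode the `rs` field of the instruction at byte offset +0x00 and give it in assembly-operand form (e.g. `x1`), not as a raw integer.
x1

+0x00: 00 29 ⇒ word 0x2900 (little)
  opcode bits[15:12]=0x2: sum/RR
  rd@[11:10]=0x2 ⇒ x2
  rs@[9:8]=0x1 ⇒ x1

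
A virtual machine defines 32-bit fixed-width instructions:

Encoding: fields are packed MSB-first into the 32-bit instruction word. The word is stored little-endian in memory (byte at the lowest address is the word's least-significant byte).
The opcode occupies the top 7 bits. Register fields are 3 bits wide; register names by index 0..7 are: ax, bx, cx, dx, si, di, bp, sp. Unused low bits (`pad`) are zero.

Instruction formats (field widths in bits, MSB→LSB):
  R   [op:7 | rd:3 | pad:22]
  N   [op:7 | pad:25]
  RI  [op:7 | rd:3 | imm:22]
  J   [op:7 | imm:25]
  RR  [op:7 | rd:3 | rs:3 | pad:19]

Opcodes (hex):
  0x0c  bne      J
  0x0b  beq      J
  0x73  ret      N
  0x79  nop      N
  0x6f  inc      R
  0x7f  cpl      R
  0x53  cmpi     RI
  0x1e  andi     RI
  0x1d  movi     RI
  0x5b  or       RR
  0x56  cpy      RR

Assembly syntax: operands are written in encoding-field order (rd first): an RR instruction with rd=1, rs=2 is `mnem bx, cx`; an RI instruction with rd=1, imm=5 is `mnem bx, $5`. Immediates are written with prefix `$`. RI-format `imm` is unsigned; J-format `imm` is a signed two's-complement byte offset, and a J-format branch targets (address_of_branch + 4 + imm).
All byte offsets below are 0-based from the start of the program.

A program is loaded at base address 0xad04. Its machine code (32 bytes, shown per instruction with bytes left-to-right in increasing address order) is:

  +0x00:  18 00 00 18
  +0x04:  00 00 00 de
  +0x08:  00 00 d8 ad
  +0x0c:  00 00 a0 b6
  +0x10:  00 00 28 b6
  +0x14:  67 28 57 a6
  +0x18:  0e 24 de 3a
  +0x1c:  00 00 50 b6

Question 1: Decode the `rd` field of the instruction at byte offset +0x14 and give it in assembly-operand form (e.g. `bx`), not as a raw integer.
bx

+0x14: 67 28 57 a6 ⇒ word 0xa6572867 (little)
  opcode bits[31:25]=0x53: cmpi/RI
  rd@[24:22]=0x1 ⇒ bx
  imm@[21:0]=0x172867 ⇒ $1517671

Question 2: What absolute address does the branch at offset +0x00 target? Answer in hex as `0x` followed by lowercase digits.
+0x00: 18 00 00 18 ⇒ word 0x18000018 (little)
  opcode bits[31:25]=0xc: bne/J
  imm@[24:0]=0x18 ⇒ $24
  target = base 0xad04 + off 0x00 + 4 + imm 24 = 0xad20

0xad20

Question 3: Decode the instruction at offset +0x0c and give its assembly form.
or cx, si

[0c] 00 00 a0 b6 → 0xb6a00000
  top 7b → 0x5b → or [RR]
  [24:22] rd=2 = cx
  [21:19] rs=4 = si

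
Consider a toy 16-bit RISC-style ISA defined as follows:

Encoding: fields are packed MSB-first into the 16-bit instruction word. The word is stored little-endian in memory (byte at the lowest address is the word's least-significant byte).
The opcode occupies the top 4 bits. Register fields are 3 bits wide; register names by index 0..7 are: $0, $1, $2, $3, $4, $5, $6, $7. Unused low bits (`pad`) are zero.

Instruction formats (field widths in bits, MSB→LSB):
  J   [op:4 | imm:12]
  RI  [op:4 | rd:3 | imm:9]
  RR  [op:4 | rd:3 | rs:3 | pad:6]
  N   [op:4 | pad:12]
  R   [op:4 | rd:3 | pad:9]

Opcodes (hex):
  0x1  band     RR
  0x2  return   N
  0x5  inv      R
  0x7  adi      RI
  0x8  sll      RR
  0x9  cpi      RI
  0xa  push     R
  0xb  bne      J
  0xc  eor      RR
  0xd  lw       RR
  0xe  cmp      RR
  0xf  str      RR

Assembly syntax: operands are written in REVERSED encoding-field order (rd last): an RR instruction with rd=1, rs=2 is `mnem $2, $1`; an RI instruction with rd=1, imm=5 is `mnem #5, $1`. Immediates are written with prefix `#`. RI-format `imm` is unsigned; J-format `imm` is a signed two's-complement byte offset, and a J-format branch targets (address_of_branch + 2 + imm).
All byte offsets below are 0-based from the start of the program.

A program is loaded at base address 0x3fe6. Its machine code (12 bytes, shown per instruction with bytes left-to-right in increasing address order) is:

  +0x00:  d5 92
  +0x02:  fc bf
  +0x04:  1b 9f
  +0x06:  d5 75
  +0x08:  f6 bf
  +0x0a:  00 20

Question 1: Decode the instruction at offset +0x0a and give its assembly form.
@+0a  little-endian(00 20) = 0x2000
  op=0x2000>>12=0x2 ⇒ return (N)

return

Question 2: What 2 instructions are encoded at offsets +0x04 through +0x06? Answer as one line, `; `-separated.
+0x04: 1b 9f ⇒ word 0x9f1b (little)
  opcode bits[15:12]=0x9: cpi/RI
  rd: (w>>9)&0x7=0x7 → $7
  imm: (w>>0)&0x1ff=0x11b → #283
+0x06: d5 75 ⇒ word 0x75d5 (little)
  opcode bits[15:12]=0x7: adi/RI
  rd: (w>>9)&0x7=0x2 → $2
  imm: (w>>0)&0x1ff=0x1d5 → #469

cpi #283, $7; adi #469, $2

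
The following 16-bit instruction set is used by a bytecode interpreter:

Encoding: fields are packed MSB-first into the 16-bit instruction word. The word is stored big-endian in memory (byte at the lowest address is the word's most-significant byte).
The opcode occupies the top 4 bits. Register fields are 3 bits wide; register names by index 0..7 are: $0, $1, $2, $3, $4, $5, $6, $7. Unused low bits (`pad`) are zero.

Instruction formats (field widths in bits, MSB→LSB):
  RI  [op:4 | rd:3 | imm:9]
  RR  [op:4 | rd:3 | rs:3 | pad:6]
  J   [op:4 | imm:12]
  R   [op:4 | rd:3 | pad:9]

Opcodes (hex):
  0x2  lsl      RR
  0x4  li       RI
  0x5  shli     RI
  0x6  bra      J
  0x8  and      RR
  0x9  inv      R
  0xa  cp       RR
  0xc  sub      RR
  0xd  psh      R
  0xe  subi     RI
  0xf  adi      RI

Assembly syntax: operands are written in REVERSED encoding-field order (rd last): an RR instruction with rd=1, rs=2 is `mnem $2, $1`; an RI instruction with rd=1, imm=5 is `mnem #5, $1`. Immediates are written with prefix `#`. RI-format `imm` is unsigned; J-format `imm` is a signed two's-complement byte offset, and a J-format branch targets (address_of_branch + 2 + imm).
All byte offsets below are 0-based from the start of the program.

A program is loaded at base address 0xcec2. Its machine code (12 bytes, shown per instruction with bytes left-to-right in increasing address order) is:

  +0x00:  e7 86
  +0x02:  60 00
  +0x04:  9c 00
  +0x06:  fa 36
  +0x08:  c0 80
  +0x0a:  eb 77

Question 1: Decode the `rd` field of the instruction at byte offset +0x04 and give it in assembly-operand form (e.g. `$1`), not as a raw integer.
off 0x04: read 9c 00 as big → 0x9c00
  top 4b → 0x9 → inv [R]
  rd: (w>>9)&0x7=0x6 → $6

$6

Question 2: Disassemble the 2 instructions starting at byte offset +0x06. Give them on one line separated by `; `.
[06] fa 36 → 0xfa36
  op=0xfa36>>12=0xf ⇒ adi (RI)
  [11:9] rd=5 = $5
  [8:0] imm=54 = #54
[08] c0 80 → 0xc080
  op=0xc080>>12=0xc ⇒ sub (RR)
  [11:9] rd=0 = $0
  [8:6] rs=2 = $2

adi #54, $5; sub $2, $0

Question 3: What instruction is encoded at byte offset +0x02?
bra #0

+0x02: 60 00 ⇒ word 0x6000 (big)
  opcode bits[15:12]=0x6: bra/J
  [11:0] imm=0 = #0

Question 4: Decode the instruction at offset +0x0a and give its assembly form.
subi #375, $5

off 0x0a: read eb 77 as big → 0xeb77
  top 4b → 0xe → subi [RI]
  rd: (w>>9)&0x7=0x5 → $5
  imm: (w>>0)&0x1ff=0x177 → #375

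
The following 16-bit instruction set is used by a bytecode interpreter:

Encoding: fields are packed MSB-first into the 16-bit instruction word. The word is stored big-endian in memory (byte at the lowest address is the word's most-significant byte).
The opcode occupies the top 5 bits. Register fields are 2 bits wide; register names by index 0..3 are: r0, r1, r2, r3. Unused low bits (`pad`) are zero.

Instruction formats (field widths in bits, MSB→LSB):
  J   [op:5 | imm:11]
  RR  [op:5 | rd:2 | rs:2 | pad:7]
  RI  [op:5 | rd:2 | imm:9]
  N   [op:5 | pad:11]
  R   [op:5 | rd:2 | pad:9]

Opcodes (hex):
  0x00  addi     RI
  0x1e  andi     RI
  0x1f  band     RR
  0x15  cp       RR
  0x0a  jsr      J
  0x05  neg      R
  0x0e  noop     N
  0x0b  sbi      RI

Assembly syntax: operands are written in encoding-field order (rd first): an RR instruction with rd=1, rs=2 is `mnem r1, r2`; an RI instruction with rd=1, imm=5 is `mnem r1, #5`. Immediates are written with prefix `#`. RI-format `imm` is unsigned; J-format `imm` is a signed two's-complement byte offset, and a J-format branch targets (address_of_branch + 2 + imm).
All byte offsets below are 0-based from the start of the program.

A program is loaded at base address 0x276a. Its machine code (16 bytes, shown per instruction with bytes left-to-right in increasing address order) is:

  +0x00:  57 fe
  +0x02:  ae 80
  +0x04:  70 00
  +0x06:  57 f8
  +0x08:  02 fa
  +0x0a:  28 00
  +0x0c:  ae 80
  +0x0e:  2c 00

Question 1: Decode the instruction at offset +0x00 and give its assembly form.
jsr #-2

off 0x00: read 57 fe as big → 0x57fe
  opcode bits[15:11]=0xa: jsr/J
  imm@[10:0]=0x7fe (s11→-2) ⇒ #-2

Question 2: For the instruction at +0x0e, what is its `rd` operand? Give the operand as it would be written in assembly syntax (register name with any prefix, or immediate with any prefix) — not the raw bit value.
[0e] 2c 00 → 0x2c00
  top 5b → 0x5 → neg [R]
  rd@[10:9]=0x2 ⇒ r2

r2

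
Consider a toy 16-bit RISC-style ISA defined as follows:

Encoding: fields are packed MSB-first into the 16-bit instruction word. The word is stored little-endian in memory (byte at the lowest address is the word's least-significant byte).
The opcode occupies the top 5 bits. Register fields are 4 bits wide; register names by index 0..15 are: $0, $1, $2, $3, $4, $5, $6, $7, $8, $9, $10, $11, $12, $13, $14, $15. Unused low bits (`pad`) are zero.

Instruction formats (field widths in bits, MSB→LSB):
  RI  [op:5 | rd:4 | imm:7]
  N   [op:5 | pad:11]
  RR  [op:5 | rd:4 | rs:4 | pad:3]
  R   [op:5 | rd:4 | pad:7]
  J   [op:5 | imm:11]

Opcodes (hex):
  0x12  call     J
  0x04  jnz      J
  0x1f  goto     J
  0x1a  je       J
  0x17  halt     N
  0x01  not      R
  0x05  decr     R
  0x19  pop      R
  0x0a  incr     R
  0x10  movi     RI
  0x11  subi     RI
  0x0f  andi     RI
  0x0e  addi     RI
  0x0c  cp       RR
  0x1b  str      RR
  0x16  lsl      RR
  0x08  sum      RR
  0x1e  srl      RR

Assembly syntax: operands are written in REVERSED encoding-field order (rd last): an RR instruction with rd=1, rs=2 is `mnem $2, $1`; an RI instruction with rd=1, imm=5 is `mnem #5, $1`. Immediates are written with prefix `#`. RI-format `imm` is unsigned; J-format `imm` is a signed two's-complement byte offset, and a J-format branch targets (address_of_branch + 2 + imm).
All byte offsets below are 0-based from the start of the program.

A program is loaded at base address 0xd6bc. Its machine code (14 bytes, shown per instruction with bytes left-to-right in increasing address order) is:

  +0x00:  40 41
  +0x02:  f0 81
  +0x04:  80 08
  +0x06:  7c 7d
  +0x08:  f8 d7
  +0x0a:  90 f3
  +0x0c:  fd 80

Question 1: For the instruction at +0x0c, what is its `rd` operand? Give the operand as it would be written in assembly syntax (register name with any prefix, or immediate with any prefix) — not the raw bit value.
$1

+0x0c: fd 80 ⇒ word 0x80fd (little)
  top 5b → 0x10 → movi [RI]
  rd: (w>>7)&0xf=0x1 → $1
  imm: (w>>0)&0x7f=0x7d → #125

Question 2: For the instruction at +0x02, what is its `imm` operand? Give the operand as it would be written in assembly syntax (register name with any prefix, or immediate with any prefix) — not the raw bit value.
off 0x02: read f0 81 as little → 0x81f0
  top 5b → 0x10 → movi [RI]
  rd: (w>>7)&0xf=0x3 → $3
  imm: (w>>0)&0x7f=0x70 → #112

#112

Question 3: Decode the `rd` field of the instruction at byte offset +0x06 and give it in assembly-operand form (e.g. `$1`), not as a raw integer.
$10

+0x06: 7c 7d ⇒ word 0x7d7c (little)
  top 5b → 0xf → andi [RI]
  [10:7] rd=10 = $10
  [6:0] imm=124 = #124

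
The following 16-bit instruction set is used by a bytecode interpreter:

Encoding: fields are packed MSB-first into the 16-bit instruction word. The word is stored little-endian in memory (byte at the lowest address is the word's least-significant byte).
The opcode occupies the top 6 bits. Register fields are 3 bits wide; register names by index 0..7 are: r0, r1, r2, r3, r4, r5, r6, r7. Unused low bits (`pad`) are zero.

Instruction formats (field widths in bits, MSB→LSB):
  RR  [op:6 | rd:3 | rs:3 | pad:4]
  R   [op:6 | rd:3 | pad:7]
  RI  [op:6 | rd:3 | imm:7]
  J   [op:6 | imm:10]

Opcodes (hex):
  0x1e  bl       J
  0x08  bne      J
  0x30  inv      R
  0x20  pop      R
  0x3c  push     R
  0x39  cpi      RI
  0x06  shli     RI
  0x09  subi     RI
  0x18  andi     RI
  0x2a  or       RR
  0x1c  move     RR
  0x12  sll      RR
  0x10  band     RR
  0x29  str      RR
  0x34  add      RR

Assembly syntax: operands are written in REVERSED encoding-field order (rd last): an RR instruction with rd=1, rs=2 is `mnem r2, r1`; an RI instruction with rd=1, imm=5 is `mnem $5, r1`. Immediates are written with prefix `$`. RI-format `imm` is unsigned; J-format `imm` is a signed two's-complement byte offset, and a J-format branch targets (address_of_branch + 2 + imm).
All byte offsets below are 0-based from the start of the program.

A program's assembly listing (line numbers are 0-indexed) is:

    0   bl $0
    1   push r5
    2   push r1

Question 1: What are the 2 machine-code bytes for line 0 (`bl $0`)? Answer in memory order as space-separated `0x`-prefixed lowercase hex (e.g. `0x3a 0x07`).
0x00 0x78

L0: bl op=0x1e:6|imm=0:10 ⇒ 0x7800 ⇒ little 00 78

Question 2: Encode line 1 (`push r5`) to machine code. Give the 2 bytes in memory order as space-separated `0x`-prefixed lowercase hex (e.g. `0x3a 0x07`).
L1: push op=0x3c:6|rd=5:3|pad=0:7 ⇒ 0xf280 ⇒ little 80 f2

0x80 0xf2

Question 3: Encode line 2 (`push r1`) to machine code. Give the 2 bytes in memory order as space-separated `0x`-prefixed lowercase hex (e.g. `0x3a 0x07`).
line 2 (push): pack op=0x3c:6|rd=1:3|pad=0:7 = 0xf080; little→ 80 f0

0x80 0xf0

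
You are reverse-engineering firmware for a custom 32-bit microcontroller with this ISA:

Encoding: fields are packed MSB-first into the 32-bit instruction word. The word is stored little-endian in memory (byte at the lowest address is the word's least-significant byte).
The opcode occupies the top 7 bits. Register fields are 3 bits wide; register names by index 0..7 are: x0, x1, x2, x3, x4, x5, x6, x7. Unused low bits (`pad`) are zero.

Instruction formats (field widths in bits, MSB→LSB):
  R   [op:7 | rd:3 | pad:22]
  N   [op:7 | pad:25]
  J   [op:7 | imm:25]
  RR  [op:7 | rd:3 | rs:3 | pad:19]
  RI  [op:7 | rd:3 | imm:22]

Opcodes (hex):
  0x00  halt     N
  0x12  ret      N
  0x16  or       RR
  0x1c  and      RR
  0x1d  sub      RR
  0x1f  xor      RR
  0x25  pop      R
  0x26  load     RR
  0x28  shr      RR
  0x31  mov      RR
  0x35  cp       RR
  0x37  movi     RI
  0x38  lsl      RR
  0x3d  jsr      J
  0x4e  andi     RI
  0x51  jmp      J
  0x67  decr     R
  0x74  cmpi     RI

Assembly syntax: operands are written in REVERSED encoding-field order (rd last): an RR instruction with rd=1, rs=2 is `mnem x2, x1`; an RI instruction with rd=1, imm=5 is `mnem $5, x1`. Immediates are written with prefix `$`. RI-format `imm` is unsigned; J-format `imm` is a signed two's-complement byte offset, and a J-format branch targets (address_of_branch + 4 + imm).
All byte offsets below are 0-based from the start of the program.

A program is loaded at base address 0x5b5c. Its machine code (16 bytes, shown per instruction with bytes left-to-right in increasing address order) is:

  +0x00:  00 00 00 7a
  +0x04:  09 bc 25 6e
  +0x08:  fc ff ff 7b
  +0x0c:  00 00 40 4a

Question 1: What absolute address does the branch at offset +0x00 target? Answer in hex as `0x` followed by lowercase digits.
[00] 00 00 00 7a → 0x7a000000
  opcode bits[31:25]=0x3d: jsr/J
  [24:0] imm=0 = $0
  target = base 0x5b5c + off 0x00 + 4 + imm 0 = 0x5b60

0x5b60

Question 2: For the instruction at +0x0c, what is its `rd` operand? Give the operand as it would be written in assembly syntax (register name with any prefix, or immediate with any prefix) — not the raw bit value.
x1

off 0x0c: read 00 00 40 4a as little → 0x4a400000
  opcode bits[31:25]=0x25: pop/R
  rd: (w>>22)&0x7=0x1 → x1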